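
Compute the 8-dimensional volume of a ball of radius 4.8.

The n-ball volume is π^(n/2)·r^n/Γ(n/2+1). With n=8, r=4.8: V ≈ 1.14372e+06.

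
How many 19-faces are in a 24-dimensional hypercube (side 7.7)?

f_19(24-cube) = (24 choose 19) · 2^5 = 1360128.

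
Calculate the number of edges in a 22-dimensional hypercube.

Number of 1-faces = C(22,1)·2^(22-1) = 22·2097152 = 46137344.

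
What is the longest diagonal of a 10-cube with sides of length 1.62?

||(1.62,1.62,...,1.62)|| = √(10)·1.62 ≈ 5.12289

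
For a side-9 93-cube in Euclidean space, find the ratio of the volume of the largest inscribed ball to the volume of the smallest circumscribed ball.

The radii are 9/2 and 9√93/2, so the volume ratio is (1/√93)^93 = 93^{-93/2} ≈ 2.92108e-92.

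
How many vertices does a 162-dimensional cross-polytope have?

The vertices are ±e_1, ..., ±e_162, so there are 2·162 = 324.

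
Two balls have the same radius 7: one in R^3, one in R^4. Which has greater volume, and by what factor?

V_3(7) ≈ 1436.76, V_4(7) ≈ 11848.5. The 4-ball is larger by a factor of 8.247.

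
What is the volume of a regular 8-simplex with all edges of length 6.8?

V_8 = √(9) · 6.8^8 / (8! · 2^(8/2)) ≈ 21.2595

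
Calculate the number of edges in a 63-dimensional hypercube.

The 63-cube has n·2^(n-1) = 63·2^62 = 63·4611686018427387904 = 290536219160925437952 edges.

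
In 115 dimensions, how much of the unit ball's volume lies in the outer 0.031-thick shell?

V(inner)/V(outer) = ((1-0.031)/1)^115 ≈ 0.02674, so the shell fraction is 0.973256.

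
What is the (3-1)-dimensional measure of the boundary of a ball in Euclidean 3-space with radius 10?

The surface area of an n-ball is 2π^(n/2) r^(n-1) / Γ(n/2). For n=3, r=10: 4πr² = 4π·(10)² ≈ 1256.64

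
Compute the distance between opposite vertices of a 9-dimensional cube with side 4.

Diagonal = √9 · 4 = 12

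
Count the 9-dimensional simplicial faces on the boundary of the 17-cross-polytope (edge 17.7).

Each 9-face is the convex hull of 10 vertices, one chosen as ±e_i from each of 10 distinct axes: 2^10·C(17,10) = 19914752.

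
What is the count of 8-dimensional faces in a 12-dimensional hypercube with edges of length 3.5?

f_8(12-cube) = (12 choose 8) · 2^4 = 7920.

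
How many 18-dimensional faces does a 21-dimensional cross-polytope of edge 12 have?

Number of 18-faces = 2^(18+1) · C(21,18+1) = 524288 · 210 = 110100480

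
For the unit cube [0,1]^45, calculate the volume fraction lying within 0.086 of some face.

1 - (1 - 2·0.086)^45 = 1 - 0.828^45 ≈ 0.999795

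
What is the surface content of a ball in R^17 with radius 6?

The surface area of an n-ball is 2π^(n/2) r^(n-1) / Γ(n/2). For n=17, r=6: 17832200896512·π^8/25025 ≈ 6.76129e+12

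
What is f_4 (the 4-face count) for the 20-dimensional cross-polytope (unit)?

Number of 4-faces = 2^(4+1) · C(20,4+1) = 32 · 15504 = 496128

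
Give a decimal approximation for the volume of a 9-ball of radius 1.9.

V_9(1.9) = π^(9/2) · (1.9)^9 / Γ(9/2 + 1) ≈ 1064.39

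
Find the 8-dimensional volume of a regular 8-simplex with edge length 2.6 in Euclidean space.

V_8 = √(9) · 2.6^8 / (8! · 2^(8/2)) ≈ 0.00971108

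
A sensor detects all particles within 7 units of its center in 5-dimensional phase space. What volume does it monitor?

V = 134456·π^2/15 ≈ 88468.5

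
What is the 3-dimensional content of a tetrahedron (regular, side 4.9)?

Volume = (√2/12) · 4.9³ = 13.8651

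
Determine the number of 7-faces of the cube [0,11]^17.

f_7(17-cube) = (17 choose 7) · 2^10 = 19914752.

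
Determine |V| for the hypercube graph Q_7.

Number of vertices = 2^7 = 128.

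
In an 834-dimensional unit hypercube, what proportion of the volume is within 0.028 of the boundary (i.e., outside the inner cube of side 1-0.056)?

The inner cube has side 1-2·0.028 = 0.944 and volume (0.944)^834 ≈ 1.339e-21, so the shell holds 1 - 1.339e-21 of the volume.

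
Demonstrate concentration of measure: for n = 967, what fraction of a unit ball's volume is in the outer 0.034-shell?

1 - (1-0.034)^967 ≈ 1 - 2.971e-15 ≈ (100 - 3e-13)%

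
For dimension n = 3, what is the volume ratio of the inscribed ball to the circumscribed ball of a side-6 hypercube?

The radii are 6/2 and 6√3/2, so the volume ratio is (1/√3)^3 = 3^{-3/2} ≈ 0.19245.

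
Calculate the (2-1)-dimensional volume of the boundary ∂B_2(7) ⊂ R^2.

S_2(7) = 2·π^(2/2)·(7)^1 / Γ(2/2) = 2πr = 2π·7 ≈ 43.9823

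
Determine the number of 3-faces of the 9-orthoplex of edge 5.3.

f_3(9-orthoplex) = 2^4 · (9 choose 4) = 2016.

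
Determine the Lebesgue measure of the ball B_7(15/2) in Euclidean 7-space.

V_7(15/2) = π^(7/2) · (15/2)^7 / Γ(7/2 + 1) = 11390625·π^3/56 ≈ 6.3068e+06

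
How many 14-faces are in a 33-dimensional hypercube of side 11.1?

Choose 14 of 33 axes to span the face (C(33,14) = 818809200 ways), then fix each of the remaining 19 coordinates at one of its two extreme values (2^19 = 524288 ways): 818809200·524288 = 429291837849600.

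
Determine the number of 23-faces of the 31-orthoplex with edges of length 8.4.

Number of 23-faces = 2^(23+1) · C(31,23+1) = 16777216 · 2629575 = 44116947763200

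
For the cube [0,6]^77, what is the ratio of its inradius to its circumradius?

For an n-cube of any side s, the inradius is s/2 and the circumradius is s√n/2, so the ratio is 1/√77 ≈ 0.113961.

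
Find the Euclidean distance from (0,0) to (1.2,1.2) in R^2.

d = √(1.2² + 1.2² + ... + 1.2²) [2 terms] = √(2·1.2²) = 1.2√2 ≈ 1.69706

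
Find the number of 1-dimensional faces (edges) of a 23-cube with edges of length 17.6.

An n-cube has n·2^(n-1) edges. With n = 23: 23·4194304 = 96468992.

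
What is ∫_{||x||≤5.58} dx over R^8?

Volume = π^{8/2}·(5.58)^8/Γ(5) ≈ 3.81471e+06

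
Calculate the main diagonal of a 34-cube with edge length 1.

d = √(1² + 1² + ... + 1²) [34 terms] = √(34·1²) = 1√34 ≈ 5.83095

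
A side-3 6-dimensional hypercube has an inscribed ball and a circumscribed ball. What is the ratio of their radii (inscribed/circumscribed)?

Ratio = (s/2)/(s√6/2) = 6^(-1/2) ≈ 0.408248.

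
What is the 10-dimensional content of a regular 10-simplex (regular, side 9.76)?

For a regular n-simplex with edge a, V = (a^n / n!)·√((n+1)/2^n). With a=9.76, n=10: V ≈ 224.017.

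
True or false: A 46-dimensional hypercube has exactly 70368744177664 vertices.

True. The 46-cube has 2^46 = 70368744177664 vertices.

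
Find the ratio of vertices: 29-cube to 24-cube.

The 29-cube has 2^29 = 536870912 vertices. The 24-cube has 2^24 = 16777216 vertices. Ratio: 536870912/16777216 = 32.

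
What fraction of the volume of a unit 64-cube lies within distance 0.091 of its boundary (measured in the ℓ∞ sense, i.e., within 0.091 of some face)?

The inner cube has side 1-2·0.091 = 0.818 and volume (0.818)^64 ≈ 2.607e-06, so the shell holds 0.9999973926 of the volume.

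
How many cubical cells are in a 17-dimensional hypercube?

Number of 3-faces = C(17,3) · 2^(17-3) = 680 · 16384 = 11141120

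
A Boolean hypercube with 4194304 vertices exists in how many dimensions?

Since 2^n = 4194304, we have n = 22.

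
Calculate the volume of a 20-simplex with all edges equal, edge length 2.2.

V_20 = √(21) · 2.2^20 / (20! · 2^(20/2)) ≈ 1.29759e-14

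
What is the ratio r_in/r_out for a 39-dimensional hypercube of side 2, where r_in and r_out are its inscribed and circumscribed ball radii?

r_in / r_out = (2/2) / (2√39/2) = 1/√39 ≈ 0.160128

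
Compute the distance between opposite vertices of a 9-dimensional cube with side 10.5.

d = √(10.5² + 10.5² + ... + 10.5²) [9 terms] = √(9·10.5²) = 10.5√9 = 31.5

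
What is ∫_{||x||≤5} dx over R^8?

Volume = π^{8/2}·(5)^8/Γ(5) = 390625·π^4/24 ≈ 1.58543e+06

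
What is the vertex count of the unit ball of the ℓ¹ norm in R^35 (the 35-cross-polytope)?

The 35-dimensional cross-polytope has 2n = 2·35 = 70 vertices.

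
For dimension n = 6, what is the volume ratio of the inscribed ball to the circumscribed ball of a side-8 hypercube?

V_in/V_out = n^(-n/2) = 6^(-6/2) ≈ 0.00462963.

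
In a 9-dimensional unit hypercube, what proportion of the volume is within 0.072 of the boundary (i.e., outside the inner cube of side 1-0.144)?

Shell fraction = 1 - (1-0.144)^9 ≈ 0.753246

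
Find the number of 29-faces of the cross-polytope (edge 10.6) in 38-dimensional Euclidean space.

Number of 29-faces = 2^(29+1) · C(38,29+1) = 1073741824 · 48903492 = 52509724700049408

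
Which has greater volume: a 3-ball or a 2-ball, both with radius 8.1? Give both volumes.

V_3(8.1) ≈ 2226.09. V_2(8.1) ≈ 206.12. The 3-ball is larger.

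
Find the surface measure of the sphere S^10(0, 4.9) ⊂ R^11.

S = n·V_n(r)/r = 11·V_11(4.9)/4.9 (volume-to-surface relation), giving 1.65371e+08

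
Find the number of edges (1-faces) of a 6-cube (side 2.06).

Number of 1-faces = C(6,1) · 2^(6-1) = 6 · 32 = 192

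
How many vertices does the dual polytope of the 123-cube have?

The 123-dimensional cross-polytope has 2n = 2·123 = 246 vertices.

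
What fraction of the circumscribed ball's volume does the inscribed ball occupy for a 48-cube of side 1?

The radii are 1/2 and 1√48/2, so the volume ratio is (1/√48)^48 = 48^{-48/2} ≈ 4.469e-41.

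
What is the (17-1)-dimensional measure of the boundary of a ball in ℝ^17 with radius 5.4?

|∂B_17(5.4)| ≈ 1.25288e+12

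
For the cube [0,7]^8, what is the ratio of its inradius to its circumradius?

For an n-cube of any side s, the inradius is s/2 and the circumradius is s√n/2, so the ratio is 1/√8 ≈ 0.353553.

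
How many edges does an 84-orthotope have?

Number of 1-faces = C(84,1)·2^(84-1) = 84·9671406556917033397649408 = 812398150781030805402550272.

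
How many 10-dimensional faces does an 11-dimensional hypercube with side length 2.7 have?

Choose 10 of 11 axes to span the face (C(11,10) = 11 ways), then fix each of the remaining 1 coordinate at one of its two extreme values (2^1 = 2 ways): 11·2 = 22.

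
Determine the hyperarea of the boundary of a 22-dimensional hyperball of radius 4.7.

The surface area of an n-ball is 2π^(n/2) r^(n-1) / Γ(n/2). For n=22, r=4.7: 2.10849e+13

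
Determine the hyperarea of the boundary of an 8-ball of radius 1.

|∂B_8(1)| = π^4/3 ≈ 32.4697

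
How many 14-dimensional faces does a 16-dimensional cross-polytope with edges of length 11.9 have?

Number of 14-faces = 2^(14+1) · C(16,14+1) = 32768 · 16 = 524288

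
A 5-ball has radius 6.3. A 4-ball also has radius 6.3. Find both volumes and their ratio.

V_5(6.3) ≈ 52239.8. V_4(6.3) ≈ 7773.77. Ratio V_5/V_4 ≈ 6.72.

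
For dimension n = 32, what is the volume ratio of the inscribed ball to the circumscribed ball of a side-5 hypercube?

V_in / V_out = (r_in/r_out)^32 = (1/√32)^32 = 32^(-32/2) ≈ 8.27181e-25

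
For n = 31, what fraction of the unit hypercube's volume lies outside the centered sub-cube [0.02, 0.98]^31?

Shell fraction = 1 - (1-0.04)^31 ≈ 0.717897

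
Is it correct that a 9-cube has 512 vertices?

True. The 9-cube has 2^9 = 512 vertices.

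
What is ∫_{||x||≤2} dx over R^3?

The n-ball volume is π^(n/2)·r^n/Γ(n/2+1). With n=3, r=2: V = 32·π/3 ≈ 33.5103.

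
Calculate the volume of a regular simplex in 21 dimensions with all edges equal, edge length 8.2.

Volume = 8.2^21 · √(22/2^21) / 21! ≈ 0.000982072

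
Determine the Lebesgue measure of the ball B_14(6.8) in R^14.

Volume = π^{14/2}·(6.8)^14/Γ(8) ≈ 2.70859e+11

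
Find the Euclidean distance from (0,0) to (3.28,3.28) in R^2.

||(3.28,3.28,...,3.28)|| = √(2)·3.28 ≈ 4.63862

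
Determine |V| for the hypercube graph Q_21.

Number of vertices = 2^21 = 2097152.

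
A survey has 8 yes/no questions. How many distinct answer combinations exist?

Each vertex is a binary string of length 8, so there are 2^8 = 256.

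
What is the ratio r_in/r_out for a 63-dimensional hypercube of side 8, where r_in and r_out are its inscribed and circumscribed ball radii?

r_in / r_out = (8/2) / (8√63/2) = 1/√63 ≈ 0.125988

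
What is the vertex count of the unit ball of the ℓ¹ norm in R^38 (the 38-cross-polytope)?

An n-cross-polytope has 2n vertices; here n = 38, giving 76.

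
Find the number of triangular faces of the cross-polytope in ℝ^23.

Number of 2-faces = 2^(2+1) · C(23,2+1) = 8 · 1771 = 14168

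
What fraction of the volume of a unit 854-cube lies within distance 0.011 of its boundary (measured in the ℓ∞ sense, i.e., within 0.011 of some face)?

1 - (1 - 2·0.011)^854 = 1 - 0.978^854 ≈ 0.9999999944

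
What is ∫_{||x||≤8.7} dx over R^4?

V_4(8.7) = π^(4/2) · (8.7)^4 / Γ(4/2 + 1) ≈ 28271.4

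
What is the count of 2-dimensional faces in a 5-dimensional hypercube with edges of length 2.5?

Number of 2-faces = C(5,2) · 2^(5-2) = 10 · 8 = 80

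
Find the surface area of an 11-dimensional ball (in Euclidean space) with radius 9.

S_11(9) = 2·π^(11/2)·(9)^10 / Γ(11/2) = 8264970432·π^5/35 ≈ 7.22641e+10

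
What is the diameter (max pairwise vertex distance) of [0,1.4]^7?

Diagonal = √7 · 1.4 ≈ 3.70405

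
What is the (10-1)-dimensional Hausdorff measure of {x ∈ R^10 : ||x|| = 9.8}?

S = n·V_n(r)/r = 10·V_10(9.8)/9.8 (volume-to-surface relation), giving 2.12619e+10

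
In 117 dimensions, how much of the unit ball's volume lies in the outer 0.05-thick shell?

V(inner)/V(outer) = ((1-0.05)/1)^117 ≈ 0.002475, so the shell fraction is 0.997525.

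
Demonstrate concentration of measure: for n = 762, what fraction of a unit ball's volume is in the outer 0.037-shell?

1 - (1-0.037)^762 ≈ 1 - 3.336e-13 ≈ (100 - 3.34e-11)%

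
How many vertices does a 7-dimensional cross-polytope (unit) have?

An n-cross-polytope has 2^(k+1)·C(n,k+1) k-faces. Here 2^1·C(7,1) = 2·7 = 14.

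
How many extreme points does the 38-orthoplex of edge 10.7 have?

The vertices are ±e_1, ..., ±e_38, so there are 2·38 = 76.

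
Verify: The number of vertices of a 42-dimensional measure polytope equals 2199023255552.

False. The 42-cube has 2^42 = 4398046511104 vertices.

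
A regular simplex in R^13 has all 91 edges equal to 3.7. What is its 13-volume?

V = (3.7^13 / 13!) · √((13+1) / 2^13) ≈ 0.0001617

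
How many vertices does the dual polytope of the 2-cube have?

The vertices are ±e_1, ..., ±e_2, so there are 2·2 = 4.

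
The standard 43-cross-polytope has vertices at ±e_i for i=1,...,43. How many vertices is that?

The 43-dimensional cross-polytope has 2n = 2·43 = 86 vertices.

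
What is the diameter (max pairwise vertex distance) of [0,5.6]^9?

d = √(5.6² + 5.6² + ... + 5.6²) [9 terms] = √(9·5.6²) = 5.6√9 = 16.8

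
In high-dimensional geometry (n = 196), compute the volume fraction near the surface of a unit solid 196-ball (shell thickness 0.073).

1 - (1-0.073)^196 ≈ 0.9999996471 ≈ 99.999965%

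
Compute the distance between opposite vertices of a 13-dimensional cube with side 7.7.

Diagonal = √13 · 7.7 ≈ 27.7627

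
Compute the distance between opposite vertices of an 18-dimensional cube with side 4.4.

||(4.4,4.4,...,4.4)|| = √(18)·4.4 ≈ 18.6676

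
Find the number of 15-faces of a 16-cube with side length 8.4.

An n-cube has C(n,k)·2^(n-k) k-faces. Here C(16,15)·2^1 = 16·2 = 32.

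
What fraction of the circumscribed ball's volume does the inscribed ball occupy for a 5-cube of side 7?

Volume scales as r^n, and r_in/r_out = 1/√5, giving (1/√5)^5 ≈ 0.0178885.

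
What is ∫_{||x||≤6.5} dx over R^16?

V_16(6.5) = π^(16/2) · (6.5)^16 / Γ(16/2 + 1) = 665416609183179841·π^8/2642411520 ≈ 2.38942e+12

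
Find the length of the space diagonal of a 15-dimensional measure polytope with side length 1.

d = √(1² + 1² + ... + 1²) [15 terms] = √(15·1²) = 1√15 ≈ 3.87298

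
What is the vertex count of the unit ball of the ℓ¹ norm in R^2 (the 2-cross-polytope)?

Number of vertices = 2n = 4.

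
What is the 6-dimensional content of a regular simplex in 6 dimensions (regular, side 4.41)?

V_6 = √(7) · 4.41^6 / (6! · 2^(6/2)) ≈ 3.37877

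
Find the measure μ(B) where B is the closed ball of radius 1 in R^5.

Volume = π^{5/2}·(1)^5/Γ(7/2) = 8·π^2/15 ≈ 5.26379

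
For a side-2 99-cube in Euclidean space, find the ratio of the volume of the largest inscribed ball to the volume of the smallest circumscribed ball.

Volume scales as r^n, and r_in/r_out = 1/√99, giving (1/√99)^99 ≈ 1.64459e-99.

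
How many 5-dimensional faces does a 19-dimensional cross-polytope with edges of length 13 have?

Each 5-face is the convex hull of 6 vertices, one chosen as ±e_i from each of 6 distinct axes: 2^6·C(19,6) = 1736448.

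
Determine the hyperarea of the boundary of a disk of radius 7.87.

|∂B_2(7.87)| = 2πr = 2π·7.87 ≈ 49.4487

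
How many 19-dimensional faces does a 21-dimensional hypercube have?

f_19(21-cube) = (21 choose 19) · 2^2 = 840.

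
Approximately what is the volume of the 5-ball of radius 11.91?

The n-ball volume is π^(n/2)·r^n/Γ(n/2+1). With n=5, r=11.91: V ≈ 1.26141e+06.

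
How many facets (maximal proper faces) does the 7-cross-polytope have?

Number of 6-faces = 2^(6+1) · C(7,6+1) = 128 · 1 = 128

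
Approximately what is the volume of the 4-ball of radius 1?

Volume = π^{4/2}·(1)^4/Γ(3) = π^2/2 ≈ 4.9348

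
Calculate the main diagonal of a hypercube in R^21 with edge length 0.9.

The space diagonal of an n-cube of side s is s√n. Here 0.9·√21 ≈ 4.12432.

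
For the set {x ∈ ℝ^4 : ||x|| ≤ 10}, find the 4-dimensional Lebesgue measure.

V = 5000·π^2 ≈ 49348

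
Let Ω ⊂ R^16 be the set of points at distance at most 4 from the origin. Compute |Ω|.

V = 33554432·π^8/315 ≈ 1.01074e+09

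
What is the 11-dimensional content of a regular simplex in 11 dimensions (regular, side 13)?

V = (13^11 / 11!) · √((11+1) / 2^11) ≈ 3436.74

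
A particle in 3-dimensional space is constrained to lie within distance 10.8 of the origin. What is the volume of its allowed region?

V_3(10.8) = π^(3/2) · (10.8)^3 / Γ(3/2 + 1) ≈ 5276.67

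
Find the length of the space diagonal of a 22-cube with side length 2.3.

d = √(2.3² + 2.3² + ... + 2.3²) [22 terms] = √(22·2.3²) = 2.3√22 ≈ 10.788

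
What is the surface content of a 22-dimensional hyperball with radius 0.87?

The surface area of an n-ball is 2π^(n/2) r^(n-1) / Γ(n/2). For n=22, r=0.87: 0.00870602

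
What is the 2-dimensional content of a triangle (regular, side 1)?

Area = (√3/4) · 1² = 0.433013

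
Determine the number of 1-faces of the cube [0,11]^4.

Choose 1 of 4 axes to span the face (C(4,1) = 4 ways), then fix each of the remaining 3 coordinates at one of its two extreme values (2^3 = 8 ways): 4·8 = 32.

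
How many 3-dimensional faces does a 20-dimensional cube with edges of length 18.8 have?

An n-cube has C(n,k)·2^(n-k) k-faces. Here C(20,3)·2^17 = 1140·131072 = 149422080.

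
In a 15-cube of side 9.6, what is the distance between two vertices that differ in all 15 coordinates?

The space diagonal of an n-cube of side s is s√n. Here 9.6·√15 ≈ 37.1806.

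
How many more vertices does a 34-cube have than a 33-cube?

The 34-cube has 2^34 = 17179869184 vertices. The 33-cube has 2^33 = 8589934592 vertices. Difference: 17179869184 - 8589934592 = 8589934592.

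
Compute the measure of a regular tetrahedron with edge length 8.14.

Volume = (√2/12) · 8.14³ = 63.5634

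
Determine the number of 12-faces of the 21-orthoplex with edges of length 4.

An n-cross-polytope has 2^(k+1)·C(n,k+1) k-faces. Here 2^13·C(21,13) = 8192·203490 = 1666990080.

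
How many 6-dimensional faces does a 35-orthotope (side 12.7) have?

Number of 6-faces = C(35,6) · 2^(35-6) = 1623160 · 536870912 = 871427389521920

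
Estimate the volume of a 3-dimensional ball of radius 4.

The n-ball volume is π^(n/2)·r^n/Γ(n/2+1). With n=3, r=4: V = 256·π/3 ≈ 268.083.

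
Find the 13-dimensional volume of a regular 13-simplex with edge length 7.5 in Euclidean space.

For a regular n-simplex with edge a, V = (a^n / n!)·√((n+1)/2^n). With a=7.5, n=13: V ≈ 1.57719.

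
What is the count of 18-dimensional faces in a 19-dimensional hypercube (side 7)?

Number of 18-faces = C(19,18) · 2^(19-18) = 19 · 2 = 38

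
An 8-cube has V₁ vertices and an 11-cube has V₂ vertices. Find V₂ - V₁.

V₁ = 2^8 = 256. V₂ = 2^11 = 2048. V₂ - V₁ = 1792.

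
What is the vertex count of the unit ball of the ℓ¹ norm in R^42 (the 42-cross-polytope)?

The 42-dimensional cross-polytope has 2n = 2·42 = 84 vertices.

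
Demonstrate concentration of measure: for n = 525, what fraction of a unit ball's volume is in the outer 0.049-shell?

1 - (1-0.049)^525 ≈ 1 - 3.506e-12 ≈ (100 - 3.51e-10)%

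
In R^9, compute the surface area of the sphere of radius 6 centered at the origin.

S_9(6) = 2·π^(9/2)·(6)^8 / Γ(9/2) = 17915904·π^4/35 ≈ 4.98621e+07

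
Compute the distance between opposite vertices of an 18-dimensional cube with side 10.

||(10,10,...,10)|| = √(18)·10 ≈ 42.4264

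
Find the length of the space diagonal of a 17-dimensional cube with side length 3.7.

||(3.7,3.7,...,3.7)|| = √(17)·3.7 ≈ 15.2555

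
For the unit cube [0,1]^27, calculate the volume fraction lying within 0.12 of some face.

Shell fraction = 1 - (1-0.24)^27 ≈ 0.999395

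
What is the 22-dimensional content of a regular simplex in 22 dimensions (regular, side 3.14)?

V_22 = √(23) · 3.14^22 / (22! · 2^(22/2)) ≈ 1.78328e-13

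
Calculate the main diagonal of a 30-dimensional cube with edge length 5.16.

||(5.16,5.16,...,5.16)|| = √(30)·5.16 ≈ 28.2625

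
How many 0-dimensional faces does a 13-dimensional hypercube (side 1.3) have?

f_0(13-cube) = (13 choose 0) · 2^13 = 8192.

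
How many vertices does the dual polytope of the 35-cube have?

An n-cross-polytope has 2n vertices; here n = 35, giving 70.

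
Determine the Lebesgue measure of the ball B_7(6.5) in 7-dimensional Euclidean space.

V = 62748517·π^3/840 ≈ 2.31619e+06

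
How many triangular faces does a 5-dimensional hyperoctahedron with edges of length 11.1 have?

Number of 2-faces = 2^(2+1) · C(5,2+1) = 8 · 10 = 80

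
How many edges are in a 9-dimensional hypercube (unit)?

f_1(9-cube) = (9 choose 1) · 2^8 = 2304.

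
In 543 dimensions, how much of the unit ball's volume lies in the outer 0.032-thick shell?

V(inner)/V(outer) = ((1-0.032)/1)^543 ≈ 2.14e-08, so the shell fraction is 0.9999999786.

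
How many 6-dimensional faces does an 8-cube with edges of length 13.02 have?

f_6(8-cube) = (8 choose 6) · 2^2 = 112.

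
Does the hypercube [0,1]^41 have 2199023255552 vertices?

True. The 41-cube has 2^41 = 2199023255552 vertices.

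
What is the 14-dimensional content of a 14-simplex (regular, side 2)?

V = (2^14 / 14!) · √((14+1) / 2^14) ≈ 5.68653e-09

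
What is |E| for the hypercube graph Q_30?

Number of 1-faces = C(30,1)·2^(30-1) = 30·536870912 = 16106127360.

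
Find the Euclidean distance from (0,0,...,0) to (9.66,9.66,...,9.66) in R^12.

The space diagonal of an n-cube of side s is s√n. Here 9.66·√12 ≈ 33.4632.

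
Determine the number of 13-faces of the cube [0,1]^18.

An n-cube has C(n,k)·2^(n-k) k-faces. Here C(18,13)·2^5 = 8568·32 = 274176.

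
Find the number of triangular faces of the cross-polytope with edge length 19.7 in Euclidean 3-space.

Each 2-face is the convex hull of 3 vertices, one chosen as ±e_i from each of 3 distinct axes: 2^3·C(3,3) = 8.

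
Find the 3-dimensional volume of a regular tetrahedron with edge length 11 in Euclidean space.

Volume = (√2/12) · 11³ = 156.86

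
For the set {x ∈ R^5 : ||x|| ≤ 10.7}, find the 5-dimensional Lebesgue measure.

Volume = π^{5/2}·(10.7)^5/Γ(7/2) ≈ 738274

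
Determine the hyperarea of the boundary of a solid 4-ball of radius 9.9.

S = n·V_n(r)/r = 4·V_4(9.9)/9.9 (volume-to-surface relation), giving 19152.9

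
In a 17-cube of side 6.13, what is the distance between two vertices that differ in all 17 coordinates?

d = √(6.13² + 6.13² + ... + 6.13²) [17 terms] = √(17·6.13²) = 6.13√17 ≈ 25.2746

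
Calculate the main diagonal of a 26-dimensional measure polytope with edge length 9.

The space diagonal of an n-cube of side s is s√n. Here 9·√26 ≈ 45.8912.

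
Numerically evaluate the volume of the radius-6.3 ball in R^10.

The n-ball volume is π^(n/2)·r^n/Γ(n/2+1). With n=10, r=6.3: V ≈ 2.51173e+08.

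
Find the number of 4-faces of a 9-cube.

Choose 4 of 9 axes to span the face (C(9,4) = 126 ways), then fix each of the remaining 5 coordinates at one of its two extreme values (2^5 = 32 ways): 126·32 = 4032.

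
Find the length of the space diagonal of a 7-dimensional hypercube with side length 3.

The space diagonal of an n-cube of side s is s√n. Here 3·√7 ≈ 7.93725.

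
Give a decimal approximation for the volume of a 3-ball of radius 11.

Volume = π^{3/2}·(11)^3/Γ(5/2) = 5324·π/3 ≈ 5575.28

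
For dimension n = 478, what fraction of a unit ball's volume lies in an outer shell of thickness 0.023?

1 - (1-0.023)^478 ≈ 0.999985 ≈ 99.998522%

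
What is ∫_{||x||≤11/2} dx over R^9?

V = 2357947691·π^4/15120 ≈ 1.51908e+07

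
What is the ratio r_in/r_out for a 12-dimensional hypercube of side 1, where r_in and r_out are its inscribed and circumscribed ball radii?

Ratio = (s/2)/(s√12/2) = 12^(-1/2) ≈ 0.288675.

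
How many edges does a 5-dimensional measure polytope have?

Each of the 2^5 = 32 vertices has degree 5; total edges = 5·2^5/2 = 80.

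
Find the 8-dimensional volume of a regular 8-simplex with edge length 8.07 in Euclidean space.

V = (8.07^8 / 8!) · √((8+1) / 2^8) ≈ 83.6506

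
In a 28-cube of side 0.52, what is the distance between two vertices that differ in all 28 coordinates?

d = √(0.52² + 0.52² + ... + 0.52²) [28 terms] = √(28·0.52²) = 0.52√28 ≈ 2.75158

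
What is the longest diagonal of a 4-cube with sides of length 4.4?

d = √(4.4² + 4.4² + ... + 4.4²) [4 terms] = √(4·4.4²) = 4.4√4 = 8.8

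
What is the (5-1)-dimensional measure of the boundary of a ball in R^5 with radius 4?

S_5(4) = 2·π^(5/2)·(4)^4 / Γ(5/2) = 2048·π^2/3 ≈ 6737.65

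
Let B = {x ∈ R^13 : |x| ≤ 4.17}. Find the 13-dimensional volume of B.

The n-ball volume is π^(n/2)·r^n/Γ(n/2+1). With n=13, r=4.17: V ≈ 1.04981e+08.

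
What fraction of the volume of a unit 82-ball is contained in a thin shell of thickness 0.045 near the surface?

1 - (1-0.045)^82 ≈ 0.977077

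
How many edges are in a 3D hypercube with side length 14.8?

Choose 1 of 3 axes to span the face (C(3,1) = 3 ways), then fix each of the remaining 2 coordinates at one of its two extreme values (2^2 = 4 ways): 3·4 = 12.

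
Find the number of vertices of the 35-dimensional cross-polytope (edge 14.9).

The 35-dimensional cross-polytope has 2n = 2·35 = 70 vertices.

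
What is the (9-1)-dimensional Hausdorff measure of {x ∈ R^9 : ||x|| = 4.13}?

S = n·V_n(r)/r = 9·V_9(4.13)/4.13 (volume-to-surface relation), giving 2.51282e+06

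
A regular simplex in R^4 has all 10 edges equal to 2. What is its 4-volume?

V_4 = √(5) · 2^4 / (4! · 2^(4/2)) ≈ 0.372678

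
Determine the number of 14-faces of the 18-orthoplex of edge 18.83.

f_14(18-orthoplex) = 2^15 · (18 choose 15) = 26738688.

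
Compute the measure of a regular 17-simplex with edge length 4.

V = (4^17 / 17!) · √((17+1) / 2^17) ≈ 5.66021e-07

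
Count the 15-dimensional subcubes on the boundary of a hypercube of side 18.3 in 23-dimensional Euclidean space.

An n-cube has C(n,k)·2^(n-k) k-faces. Here C(23,15)·2^8 = 490314·256 = 125520384.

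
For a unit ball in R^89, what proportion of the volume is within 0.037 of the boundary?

V(inner)/V(outer) = ((1-0.037)/1)^89 ≈ 0.03489, so the shell fraction is 0.965107.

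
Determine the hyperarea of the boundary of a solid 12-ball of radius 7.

S = n·V_n(r)/r = 12·V_12(7)/7 (volume-to-surface relation), giving 1977326743·π^6/60 ≈ 3.1683e+10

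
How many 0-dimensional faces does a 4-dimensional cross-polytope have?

An n-cross-polytope has 2^(k+1)·C(n,k+1) k-faces. Here 2^1·C(4,1) = 2·4 = 8.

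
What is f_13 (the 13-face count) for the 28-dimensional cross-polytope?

Number of 13-faces = 2^(13+1) · C(28,13+1) = 16384 · 40116600 = 657270374400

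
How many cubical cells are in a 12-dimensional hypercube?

Choose 3 of 12 axes to span the face (C(12,3) = 220 ways), then fix each of the remaining 9 coordinates at one of its two extreme values (2^9 = 512 ways): 220·512 = 112640.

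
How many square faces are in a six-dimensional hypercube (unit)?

f_2(6-cube) = (6 choose 2) · 2^4 = 240.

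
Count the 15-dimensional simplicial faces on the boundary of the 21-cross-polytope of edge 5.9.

Each 15-face is the convex hull of 16 vertices, one chosen as ±e_i from each of 16 distinct axes: 2^16·C(21,16) = 1333592064.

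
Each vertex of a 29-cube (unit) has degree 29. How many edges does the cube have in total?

Number of 1-faces = C(29,1)·2^(29-1) = 29·268435456 = 7784628224.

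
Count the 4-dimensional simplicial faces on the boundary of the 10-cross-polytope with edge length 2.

Each 4-face is the convex hull of 5 vertices, one chosen as ±e_i from each of 5 distinct axes: 2^5·C(10,5) = 8064.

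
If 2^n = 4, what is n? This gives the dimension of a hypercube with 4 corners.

The n-cube has 2^n vertices, and 4 = 2^2, so n = 2.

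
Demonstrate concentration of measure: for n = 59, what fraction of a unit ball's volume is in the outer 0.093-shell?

1 - (1-0.093)^59 ≈ 0.996846 ≈ 99.68%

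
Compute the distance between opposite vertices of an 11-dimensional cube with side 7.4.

d = √(7.4² + 7.4² + ... + 7.4²) [11 terms] = √(11·7.4²) = 7.4√11 ≈ 24.543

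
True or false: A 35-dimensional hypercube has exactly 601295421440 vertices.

False. The 35-cube has 2^35 = 34359738368 vertices.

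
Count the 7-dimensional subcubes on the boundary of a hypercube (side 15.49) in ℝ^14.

Number of 7-faces = C(14,7) · 2^(14-7) = 3432 · 128 = 439296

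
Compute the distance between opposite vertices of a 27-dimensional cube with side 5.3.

||(5.3,5.3,...,5.3)|| = √(27)·5.3 ≈ 27.5396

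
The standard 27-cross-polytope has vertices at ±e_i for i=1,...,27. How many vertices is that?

An n-cross-polytope has 2n vertices; here n = 27, giving 54.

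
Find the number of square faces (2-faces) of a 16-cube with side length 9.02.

An n-cube has C(n,k)·2^(n-k) k-faces. Here C(16,2)·2^14 = 120·16384 = 1966080.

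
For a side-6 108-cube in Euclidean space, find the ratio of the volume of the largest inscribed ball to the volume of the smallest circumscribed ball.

The radii are 6/2 and 6√108/2, so the volume ratio is (1/√108)^108 = 108^{-108/2} ≈ 1.56717e-110.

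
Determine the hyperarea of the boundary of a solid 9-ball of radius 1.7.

S = n·V_n(r)/r = 9·V_9(1.7)/1.7 (volume-to-surface relation), giving 2070.86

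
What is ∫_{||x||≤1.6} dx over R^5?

The n-ball volume is π^(n/2)·r^n/Γ(n/2+1). With n=5, r=1.6: V ≈ 55.1948.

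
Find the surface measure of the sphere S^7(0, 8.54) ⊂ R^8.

S_8(8.54) = 2·π^(8/2)·(8.54)^7 / Γ(8/2) ≈ 1.07568e+08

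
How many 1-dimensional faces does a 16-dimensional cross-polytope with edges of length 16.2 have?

Each 1-face is the convex hull of 2 vertices, one chosen as ±e_i from each of 2 distinct axes: 2^2·C(16,2) = 480.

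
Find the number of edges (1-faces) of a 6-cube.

Choose 1 of 6 axes to span the face (C(6,1) = 6 ways), then fix each of the remaining 5 coordinates at one of its two extreme values (2^5 = 32 ways): 6·32 = 192.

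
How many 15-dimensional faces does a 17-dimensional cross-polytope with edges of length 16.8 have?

Number of 15-faces = 2^(15+1) · C(17,15+1) = 65536 · 17 = 1114112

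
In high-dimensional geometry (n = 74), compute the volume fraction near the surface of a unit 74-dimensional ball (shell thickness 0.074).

1 - (1-0.074)^74 ≈ 0.996618 ≈ 99.66%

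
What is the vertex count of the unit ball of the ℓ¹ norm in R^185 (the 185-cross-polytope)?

The vertices are ±e_1, ..., ±e_185, so there are 2·185 = 370.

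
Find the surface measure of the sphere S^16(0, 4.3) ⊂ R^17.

The surface area of an n-ball is 2π^(n/2) r^(n-1) / Γ(n/2). For n=17, r=4.3: 3.2742e+10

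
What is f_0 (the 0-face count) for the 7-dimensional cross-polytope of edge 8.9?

Each 0-face is the convex hull of 1 vertex, one chosen as ±e_i from each of 1 distinct axis: 2^1·C(7,1) = 14.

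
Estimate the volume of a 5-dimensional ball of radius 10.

The n-ball volume is π^(n/2)·r^n/Γ(n/2+1). With n=5, r=10: V = 160000·π^2/3 ≈ 526379.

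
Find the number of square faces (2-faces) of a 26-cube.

f_2(26-cube) = (26 choose 2) · 2^24 = 5452595200.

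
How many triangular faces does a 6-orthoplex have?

Each 2-face is the convex hull of 3 vertices, one chosen as ±e_i from each of 3 distinct axes: 2^3·C(6,3) = 160.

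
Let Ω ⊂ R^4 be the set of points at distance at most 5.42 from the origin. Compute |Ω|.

V_4(5.42) = π^(4/2) · (5.42)^4 / Γ(4/2 + 1) ≈ 4258.6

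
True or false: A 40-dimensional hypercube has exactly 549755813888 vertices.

False. The 40-cube has 2^40 = 1099511627776 vertices.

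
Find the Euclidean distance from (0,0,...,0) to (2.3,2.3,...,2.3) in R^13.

Diagonal = √13 · 2.3 ≈ 8.29277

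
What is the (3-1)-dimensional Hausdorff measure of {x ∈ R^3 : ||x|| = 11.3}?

|∂B_3(11.3)| = 4πr² = 4π·(11.3)² ≈ 1604.6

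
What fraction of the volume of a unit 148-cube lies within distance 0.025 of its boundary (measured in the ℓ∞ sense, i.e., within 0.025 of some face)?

The inner cube has side 1-2·0.025 = 0.95 and volume (0.95)^148 ≈ 0.0005048, so the shell holds 0.999495 of the volume.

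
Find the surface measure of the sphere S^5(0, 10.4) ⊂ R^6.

|∂B_6(10.4)| ≈ 3.77239e+06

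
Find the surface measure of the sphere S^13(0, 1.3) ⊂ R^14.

S = n·V_n(r)/r = 14·V_14(1.3)/1.3 (volume-to-surface relation), giving 254.103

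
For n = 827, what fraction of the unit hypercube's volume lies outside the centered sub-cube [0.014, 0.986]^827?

The inner cube has side 1-2·0.014 = 0.972 and volume (0.972)^827 ≈ 6.31e-11, so the shell holds 1 - 6.31e-11 of the volume.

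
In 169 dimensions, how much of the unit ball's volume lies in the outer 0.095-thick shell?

1 - (1-0.095)^169 ≈ 0.9999999528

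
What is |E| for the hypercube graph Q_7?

Each of the 2^7 = 128 vertices has degree 7; total edges = 7·2^7/2 = 448.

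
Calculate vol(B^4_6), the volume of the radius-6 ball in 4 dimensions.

V_4(6) = π^(4/2) · (6)^4 / Γ(4/2 + 1) = 648·π^2 ≈ 6395.5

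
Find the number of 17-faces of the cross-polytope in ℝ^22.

An n-cross-polytope has 2^(k+1)·C(n,k+1) k-faces. Here 2^18·C(22,18) = 262144·7315 = 1917583360.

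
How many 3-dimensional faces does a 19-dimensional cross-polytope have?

An n-cross-polytope has 2^(k+1)·C(n,k+1) k-faces. Here 2^4·C(19,4) = 16·3876 = 62016.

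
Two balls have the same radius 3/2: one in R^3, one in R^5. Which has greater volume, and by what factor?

V_3(3/2) ≈ 14.1372, V_5(3/2) ≈ 39.9719. The 5-ball is larger by a factor of 2.827.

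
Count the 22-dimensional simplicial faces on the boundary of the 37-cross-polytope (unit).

f_22(37-orthoplex) = 2^23 · (37 choose 23) = 51229957187174400.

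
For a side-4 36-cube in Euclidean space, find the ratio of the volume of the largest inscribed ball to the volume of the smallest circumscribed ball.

V_in/V_out = n^(-n/2) = 36^(-36/2) ≈ 9.69516e-29.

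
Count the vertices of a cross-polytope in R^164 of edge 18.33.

The vertices are ±e_1, ..., ±e_164, so there are 2·164 = 328.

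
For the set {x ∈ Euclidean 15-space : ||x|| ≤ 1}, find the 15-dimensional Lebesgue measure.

V = 256·π^7/2027025 ≈ 0.381443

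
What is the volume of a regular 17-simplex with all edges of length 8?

V_17 = √(18) · 8^17 / (17! · 2^(17/2)) ≈ 0.0741895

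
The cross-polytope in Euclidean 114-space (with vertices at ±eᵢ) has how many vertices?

The vertices are ±e_1, ..., ±e_114, so there are 2·114 = 228.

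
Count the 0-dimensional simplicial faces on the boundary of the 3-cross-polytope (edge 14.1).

f_0(3-orthoplex) = 2^1 · (3 choose 1) = 6.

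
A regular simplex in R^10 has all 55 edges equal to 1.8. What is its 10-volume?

V = (1.8^10 / 10!) · √((10+1) / 2^10) ≈ 1.01978e-05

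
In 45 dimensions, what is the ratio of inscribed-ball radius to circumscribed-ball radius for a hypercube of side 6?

r_in / r_out = (6/2) / (6√45/2) = 1/√45 ≈ 0.149071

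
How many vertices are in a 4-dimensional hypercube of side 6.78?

f_0(4-cube) = (4 choose 0) · 2^4 = 16.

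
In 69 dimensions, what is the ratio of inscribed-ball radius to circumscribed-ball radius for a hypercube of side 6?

r_in = 6/2 (half the side); r_out = 6√69/2 (half the diagonal). Ratio = 1/√69 ≈ 0.120386.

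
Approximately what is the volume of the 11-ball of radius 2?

The n-ball volume is π^(n/2)·r^n/Γ(n/2+1). With n=11, r=2: V = 131072·π^5/10395 ≈ 3858.64.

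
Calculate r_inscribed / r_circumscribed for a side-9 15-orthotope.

r_in / r_out = (9/2) / (9√15/2) = 1/√15 ≈ 0.258199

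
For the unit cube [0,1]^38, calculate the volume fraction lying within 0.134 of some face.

Shell fraction = 1 - (1-0.268)^38 ≈ 0.999993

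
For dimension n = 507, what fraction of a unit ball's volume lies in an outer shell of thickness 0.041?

1 - (1-0.041)^507 ≈ 0.9999999994 ≈ (100 - 6.05e-08)%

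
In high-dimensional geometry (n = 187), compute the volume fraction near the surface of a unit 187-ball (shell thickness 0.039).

1 - (1-0.039)^187 ≈ 0.999412 ≈ 99.94%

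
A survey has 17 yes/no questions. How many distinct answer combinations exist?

Number of vertices = 2^17 = 131072.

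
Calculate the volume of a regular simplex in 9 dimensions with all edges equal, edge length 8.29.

V = (8.29^9 / 9!) · √((9+1) / 2^9) ≈ 71.2185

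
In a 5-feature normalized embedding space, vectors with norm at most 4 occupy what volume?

V_5(4) = π^(5/2) · (4)^5 / Γ(5/2 + 1) = 8192·π^2/15 ≈ 5390.12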